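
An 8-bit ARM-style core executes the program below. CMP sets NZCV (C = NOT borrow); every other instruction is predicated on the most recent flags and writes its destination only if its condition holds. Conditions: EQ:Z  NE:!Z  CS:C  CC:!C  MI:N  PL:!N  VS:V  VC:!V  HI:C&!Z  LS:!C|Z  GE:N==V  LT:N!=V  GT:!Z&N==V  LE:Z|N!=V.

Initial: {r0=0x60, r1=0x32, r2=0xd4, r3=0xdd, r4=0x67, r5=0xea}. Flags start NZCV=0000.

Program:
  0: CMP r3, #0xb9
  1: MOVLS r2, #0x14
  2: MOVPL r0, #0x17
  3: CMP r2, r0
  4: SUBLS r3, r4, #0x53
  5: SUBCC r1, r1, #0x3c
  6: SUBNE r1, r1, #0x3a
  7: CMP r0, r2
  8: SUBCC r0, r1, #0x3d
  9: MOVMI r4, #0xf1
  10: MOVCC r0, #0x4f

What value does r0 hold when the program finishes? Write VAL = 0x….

VAL = 0x4f

0: ✓ CMP  NZCV=0010
1: · MOVLS
2: ✓ MOVPL  r0←0x17
3: ✓ CMP  NZCV=1010
4: · SUBLS
5: · SUBCC
6: ✓ SUBNE  r1←0xf8
7: ✓ CMP  NZCV=0000
8: ✓ SUBCC  r0←0xbb
9: · MOVMI
10: ✓ MOVCC  r0←0x4f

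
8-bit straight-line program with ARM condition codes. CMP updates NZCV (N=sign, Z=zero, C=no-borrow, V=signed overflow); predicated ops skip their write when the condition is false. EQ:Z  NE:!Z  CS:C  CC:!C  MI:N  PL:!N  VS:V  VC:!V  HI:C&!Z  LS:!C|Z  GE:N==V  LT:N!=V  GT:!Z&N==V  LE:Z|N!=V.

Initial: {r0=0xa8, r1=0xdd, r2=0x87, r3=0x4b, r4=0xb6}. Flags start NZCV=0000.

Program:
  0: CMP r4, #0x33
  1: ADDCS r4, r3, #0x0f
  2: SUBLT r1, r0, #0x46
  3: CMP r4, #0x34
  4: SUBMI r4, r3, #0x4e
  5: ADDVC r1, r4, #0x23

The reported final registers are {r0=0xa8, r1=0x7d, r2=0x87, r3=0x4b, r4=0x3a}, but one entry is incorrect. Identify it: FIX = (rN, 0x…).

[0] flags=1010 → (cmp)
[1] flags=1010 CS?T → r4=0x5a
[2] flags=1010 LT?T → r1=0x62
[3] flags=0010 → (cmp)
[4] flags=0010 MI?F → skip
[5] flags=0010 VC?T → r1=0x7d

FIX = (r4, 0x5a)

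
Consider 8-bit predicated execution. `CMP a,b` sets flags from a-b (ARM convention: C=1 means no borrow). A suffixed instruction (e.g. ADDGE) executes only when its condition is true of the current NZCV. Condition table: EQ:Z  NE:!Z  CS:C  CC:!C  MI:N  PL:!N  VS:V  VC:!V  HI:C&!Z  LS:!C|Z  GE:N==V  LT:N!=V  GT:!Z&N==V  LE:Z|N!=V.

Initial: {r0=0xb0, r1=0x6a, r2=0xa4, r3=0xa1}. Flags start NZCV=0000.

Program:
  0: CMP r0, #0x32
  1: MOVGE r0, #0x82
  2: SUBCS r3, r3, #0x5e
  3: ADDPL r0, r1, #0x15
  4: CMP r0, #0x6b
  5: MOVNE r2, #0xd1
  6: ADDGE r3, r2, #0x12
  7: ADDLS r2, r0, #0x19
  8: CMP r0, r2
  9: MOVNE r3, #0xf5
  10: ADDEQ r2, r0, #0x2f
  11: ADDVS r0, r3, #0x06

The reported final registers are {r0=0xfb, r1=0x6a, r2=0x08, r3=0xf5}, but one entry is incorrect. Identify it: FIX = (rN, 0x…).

[0] flags=0011 → (cmp)
[1] flags=0011 GE?F → skip
[2] flags=0011 CS?T → r3=0x43
[3] flags=0011 PL?T → r0=0x7f
[4] flags=0010 → (cmp)
[5] flags=0010 NE?T → r2=0xd1
[6] flags=0010 GE?T → r3=0xe3
[7] flags=0010 LS?F → skip
[8] flags=1001 → (cmp)
[9] flags=1001 NE?T → r3=0xf5
[10] flags=1001 EQ?F → skip
[11] flags=1001 VS?T → r0=0xfb

FIX = (r2, 0xd1)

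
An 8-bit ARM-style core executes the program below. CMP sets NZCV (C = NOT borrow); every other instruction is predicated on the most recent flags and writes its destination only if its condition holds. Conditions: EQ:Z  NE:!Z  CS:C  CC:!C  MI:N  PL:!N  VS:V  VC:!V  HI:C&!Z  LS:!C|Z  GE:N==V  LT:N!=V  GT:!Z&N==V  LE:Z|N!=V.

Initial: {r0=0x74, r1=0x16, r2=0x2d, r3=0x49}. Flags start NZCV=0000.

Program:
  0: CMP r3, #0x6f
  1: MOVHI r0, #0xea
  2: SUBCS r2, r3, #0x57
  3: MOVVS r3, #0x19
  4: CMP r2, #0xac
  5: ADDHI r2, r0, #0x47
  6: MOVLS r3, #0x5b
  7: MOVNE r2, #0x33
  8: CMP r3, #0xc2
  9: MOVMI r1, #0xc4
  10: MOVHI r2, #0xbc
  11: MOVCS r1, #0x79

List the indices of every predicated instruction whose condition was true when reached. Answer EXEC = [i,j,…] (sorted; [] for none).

EXEC = [6,7,9]

0: ✓ CMP  NZCV=1000
1: · MOVHI
2: · SUBCS
3: · MOVVS
4: ✓ CMP  NZCV=1001
5: · ADDHI
6: ✓ MOVLS  r3←0x5b
7: ✓ MOVNE  r2←0x33
8: ✓ CMP  NZCV=1001
9: ✓ MOVMI  r1←0xc4
10: · MOVHI
11: · MOVCS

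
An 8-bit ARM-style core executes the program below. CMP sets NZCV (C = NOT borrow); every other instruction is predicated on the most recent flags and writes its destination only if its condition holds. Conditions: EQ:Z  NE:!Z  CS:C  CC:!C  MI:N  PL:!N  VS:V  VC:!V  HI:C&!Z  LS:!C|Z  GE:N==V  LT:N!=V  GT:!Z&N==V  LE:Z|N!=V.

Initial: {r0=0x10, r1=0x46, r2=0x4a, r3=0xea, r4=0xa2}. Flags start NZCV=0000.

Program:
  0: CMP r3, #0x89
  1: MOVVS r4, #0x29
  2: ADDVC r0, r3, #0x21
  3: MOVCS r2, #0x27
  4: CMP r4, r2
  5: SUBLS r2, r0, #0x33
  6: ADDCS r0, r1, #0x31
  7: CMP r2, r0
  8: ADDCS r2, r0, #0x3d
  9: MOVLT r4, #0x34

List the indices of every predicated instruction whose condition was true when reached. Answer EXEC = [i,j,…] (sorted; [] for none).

0: ✓ CMP  NZCV=0010
1: · MOVVS
2: ✓ ADDVC  r0←0x0b
3: ✓ MOVCS  r2←0x27
4: ✓ CMP  NZCV=0011
5: · SUBLS
6: ✓ ADDCS  r0←0x77
7: ✓ CMP  NZCV=1000
8: · ADDCS
9: ✓ MOVLT  r4←0x34

EXEC = [2,3,6,9]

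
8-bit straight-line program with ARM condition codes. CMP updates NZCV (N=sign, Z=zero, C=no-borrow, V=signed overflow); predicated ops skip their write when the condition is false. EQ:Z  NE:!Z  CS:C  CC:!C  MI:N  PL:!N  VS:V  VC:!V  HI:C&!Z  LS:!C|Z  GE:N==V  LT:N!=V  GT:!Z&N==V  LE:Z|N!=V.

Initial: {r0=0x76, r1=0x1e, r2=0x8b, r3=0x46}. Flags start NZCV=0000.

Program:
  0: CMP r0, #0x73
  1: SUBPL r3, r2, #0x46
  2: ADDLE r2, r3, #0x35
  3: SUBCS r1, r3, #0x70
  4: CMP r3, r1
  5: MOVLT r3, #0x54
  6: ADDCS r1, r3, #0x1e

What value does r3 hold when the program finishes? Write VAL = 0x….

VAL = 0x45

0: ✓ CMP  NZCV=0010
1: ✓ SUBPL  r3←0x45
2: · ADDLE
3: ✓ SUBCS  r1←0xd5
4: ✓ CMP  NZCV=0000
5: · MOVLT
6: · ADDCS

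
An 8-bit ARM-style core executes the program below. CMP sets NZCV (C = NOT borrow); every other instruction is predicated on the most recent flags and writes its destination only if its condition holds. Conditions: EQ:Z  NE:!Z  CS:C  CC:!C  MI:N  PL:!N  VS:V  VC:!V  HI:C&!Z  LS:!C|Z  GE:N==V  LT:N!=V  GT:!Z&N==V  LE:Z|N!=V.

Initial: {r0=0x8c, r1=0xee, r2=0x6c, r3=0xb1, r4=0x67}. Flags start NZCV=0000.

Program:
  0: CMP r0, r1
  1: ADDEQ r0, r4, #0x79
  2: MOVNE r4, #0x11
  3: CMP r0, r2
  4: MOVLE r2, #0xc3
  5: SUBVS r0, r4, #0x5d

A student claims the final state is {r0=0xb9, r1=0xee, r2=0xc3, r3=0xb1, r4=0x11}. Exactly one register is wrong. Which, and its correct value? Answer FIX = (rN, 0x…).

[0] flags=1000 → (cmp)
[1] flags=1000 EQ?F → skip
[2] flags=1000 NE?T → r4=0x11
[3] flags=0011 → (cmp)
[4] flags=0011 LE?T → r2=0xc3
[5] flags=0011 VS?T → r0=0xb4

FIX = (r0, 0xb4)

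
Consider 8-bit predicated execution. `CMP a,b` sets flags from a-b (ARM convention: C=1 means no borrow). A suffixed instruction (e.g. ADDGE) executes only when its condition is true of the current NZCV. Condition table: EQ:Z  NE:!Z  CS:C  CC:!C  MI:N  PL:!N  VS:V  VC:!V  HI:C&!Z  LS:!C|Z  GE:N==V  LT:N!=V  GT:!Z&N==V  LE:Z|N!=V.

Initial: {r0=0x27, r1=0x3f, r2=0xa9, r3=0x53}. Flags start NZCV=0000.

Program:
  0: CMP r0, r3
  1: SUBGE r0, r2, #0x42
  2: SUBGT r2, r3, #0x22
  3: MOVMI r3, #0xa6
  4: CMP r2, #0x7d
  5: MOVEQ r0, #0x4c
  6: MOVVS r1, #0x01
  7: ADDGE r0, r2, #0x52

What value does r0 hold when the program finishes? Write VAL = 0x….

VAL = 0x27

0: ✓ CMP  NZCV=1000
1: · SUBGE
2: · SUBGT
3: ✓ MOVMI  r3←0xa6
4: ✓ CMP  NZCV=0011
5: · MOVEQ
6: ✓ MOVVS  r1←0x01
7: · ADDGE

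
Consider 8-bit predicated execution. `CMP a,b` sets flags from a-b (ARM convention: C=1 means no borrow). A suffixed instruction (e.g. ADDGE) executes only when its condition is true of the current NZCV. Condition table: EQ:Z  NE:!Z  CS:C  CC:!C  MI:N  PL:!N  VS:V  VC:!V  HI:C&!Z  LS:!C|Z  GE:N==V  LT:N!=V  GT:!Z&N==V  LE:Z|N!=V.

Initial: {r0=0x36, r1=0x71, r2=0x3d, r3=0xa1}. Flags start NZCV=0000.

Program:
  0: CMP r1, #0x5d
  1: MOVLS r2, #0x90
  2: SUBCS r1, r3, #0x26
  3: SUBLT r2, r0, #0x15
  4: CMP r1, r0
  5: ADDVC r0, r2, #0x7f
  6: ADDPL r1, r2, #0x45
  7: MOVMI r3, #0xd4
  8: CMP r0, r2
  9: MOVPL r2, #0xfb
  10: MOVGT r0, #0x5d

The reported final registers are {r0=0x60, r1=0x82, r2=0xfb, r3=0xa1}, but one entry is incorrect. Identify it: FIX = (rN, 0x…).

FIX = (r0, 0xbc)

[0] flags=0010 → (cmp)
[1] flags=0010 LS?F → skip
[2] flags=0010 CS?T → r1=0x7b
[3] flags=0010 LT?F → skip
[4] flags=0010 → (cmp)
[5] flags=0010 VC?T → r0=0xbc
[6] flags=0010 PL?T → r1=0x82
[7] flags=0010 MI?F → skip
[8] flags=0011 → (cmp)
[9] flags=0011 PL?T → r2=0xfb
[10] flags=0011 GT?F → skip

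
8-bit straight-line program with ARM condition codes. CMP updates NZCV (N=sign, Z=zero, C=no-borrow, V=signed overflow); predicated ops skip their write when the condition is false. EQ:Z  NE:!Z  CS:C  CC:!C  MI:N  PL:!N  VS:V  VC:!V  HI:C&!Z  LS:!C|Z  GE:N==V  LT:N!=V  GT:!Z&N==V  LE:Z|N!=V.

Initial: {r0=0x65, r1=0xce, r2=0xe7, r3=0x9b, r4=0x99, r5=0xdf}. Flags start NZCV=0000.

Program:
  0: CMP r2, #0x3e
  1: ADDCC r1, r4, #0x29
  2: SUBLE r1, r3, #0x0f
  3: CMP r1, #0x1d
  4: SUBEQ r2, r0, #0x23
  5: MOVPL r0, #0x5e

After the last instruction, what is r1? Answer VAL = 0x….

VAL = 0x8c

0: ✓ CMP  NZCV=1010
1: · ADDCC
2: ✓ SUBLE  r1←0x8c
3: ✓ CMP  NZCV=0011
4: · SUBEQ
5: ✓ MOVPL  r0←0x5e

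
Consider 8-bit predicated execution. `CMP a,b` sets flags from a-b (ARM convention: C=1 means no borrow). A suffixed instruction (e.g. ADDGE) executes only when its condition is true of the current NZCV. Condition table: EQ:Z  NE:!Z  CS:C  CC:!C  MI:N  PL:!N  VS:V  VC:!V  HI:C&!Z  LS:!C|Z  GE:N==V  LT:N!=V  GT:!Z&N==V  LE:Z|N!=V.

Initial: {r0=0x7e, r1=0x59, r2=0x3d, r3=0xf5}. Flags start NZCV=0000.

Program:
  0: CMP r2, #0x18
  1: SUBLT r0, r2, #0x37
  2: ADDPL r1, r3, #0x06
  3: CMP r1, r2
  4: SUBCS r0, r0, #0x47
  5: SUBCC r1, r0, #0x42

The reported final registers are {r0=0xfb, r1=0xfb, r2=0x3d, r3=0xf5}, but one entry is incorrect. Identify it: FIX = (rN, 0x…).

FIX = (r0, 0x37)

0: ✓ CMP  NZCV=0010
1: · SUBLT
2: ✓ ADDPL  r1←0xfb
3: ✓ CMP  NZCV=1010
4: ✓ SUBCS  r0←0x37
5: · SUBCC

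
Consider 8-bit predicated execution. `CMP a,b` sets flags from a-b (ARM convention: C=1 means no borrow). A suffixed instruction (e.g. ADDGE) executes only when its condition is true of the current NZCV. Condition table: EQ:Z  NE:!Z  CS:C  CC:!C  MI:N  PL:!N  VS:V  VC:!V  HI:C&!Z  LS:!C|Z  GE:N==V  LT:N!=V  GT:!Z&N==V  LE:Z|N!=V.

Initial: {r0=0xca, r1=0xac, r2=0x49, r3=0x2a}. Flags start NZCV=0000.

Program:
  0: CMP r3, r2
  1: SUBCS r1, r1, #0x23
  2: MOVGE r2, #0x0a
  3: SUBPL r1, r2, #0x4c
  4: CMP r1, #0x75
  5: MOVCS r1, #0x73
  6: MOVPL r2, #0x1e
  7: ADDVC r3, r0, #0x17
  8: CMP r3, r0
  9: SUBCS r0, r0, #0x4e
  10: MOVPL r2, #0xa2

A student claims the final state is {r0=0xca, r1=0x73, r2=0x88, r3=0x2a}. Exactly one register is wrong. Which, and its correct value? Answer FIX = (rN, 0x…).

FIX = (r2, 0xa2)

[0] flags=1000 → (cmp)
[1] flags=1000 CS?F → skip
[2] flags=1000 GE?F → skip
[3] flags=1000 PL?F → skip
[4] flags=0011 → (cmp)
[5] flags=0011 CS?T → r1=0x73
[6] flags=0011 PL?T → r2=0x1e
[7] flags=0011 VC?F → skip
[8] flags=0000 → (cmp)
[9] flags=0000 CS?F → skip
[10] flags=0000 PL?T → r2=0xa2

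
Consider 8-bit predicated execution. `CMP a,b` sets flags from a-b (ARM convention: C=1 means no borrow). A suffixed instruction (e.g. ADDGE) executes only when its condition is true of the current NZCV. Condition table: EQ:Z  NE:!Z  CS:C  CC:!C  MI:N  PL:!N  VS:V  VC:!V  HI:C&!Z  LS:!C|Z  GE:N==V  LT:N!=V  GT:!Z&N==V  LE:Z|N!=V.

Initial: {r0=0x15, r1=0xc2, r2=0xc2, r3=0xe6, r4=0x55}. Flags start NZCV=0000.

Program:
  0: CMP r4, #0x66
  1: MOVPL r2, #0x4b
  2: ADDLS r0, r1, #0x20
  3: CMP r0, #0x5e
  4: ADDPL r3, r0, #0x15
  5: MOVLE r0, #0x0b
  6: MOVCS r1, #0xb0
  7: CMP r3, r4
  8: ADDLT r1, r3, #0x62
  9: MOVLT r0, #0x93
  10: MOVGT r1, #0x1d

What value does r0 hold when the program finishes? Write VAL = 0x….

VAL = 0x93

[0] flags=1000 → (cmp)
[1] flags=1000 PL?F → skip
[2] flags=1000 LS?T → r0=0xe2
[3] flags=1010 → (cmp)
[4] flags=1010 PL?F → skip
[5] flags=1010 LE?T → r0=0x0b
[6] flags=1010 CS?T → r1=0xb0
[7] flags=1010 → (cmp)
[8] flags=1010 LT?T → r1=0x48
[9] flags=1010 LT?T → r0=0x93
[10] flags=1010 GT?F → skip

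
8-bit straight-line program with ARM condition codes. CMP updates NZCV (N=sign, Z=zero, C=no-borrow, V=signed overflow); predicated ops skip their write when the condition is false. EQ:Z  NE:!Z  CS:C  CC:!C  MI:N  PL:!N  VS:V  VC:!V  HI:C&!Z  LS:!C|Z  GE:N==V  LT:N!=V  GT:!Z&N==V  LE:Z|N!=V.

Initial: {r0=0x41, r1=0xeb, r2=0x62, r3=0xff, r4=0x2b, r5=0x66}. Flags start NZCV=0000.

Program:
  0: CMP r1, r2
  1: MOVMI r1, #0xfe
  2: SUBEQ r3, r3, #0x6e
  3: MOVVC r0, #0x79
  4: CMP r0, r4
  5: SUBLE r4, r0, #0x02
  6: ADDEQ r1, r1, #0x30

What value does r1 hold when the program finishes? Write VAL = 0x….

VAL = 0xfe

0: ✓ CMP  NZCV=1010
1: ✓ MOVMI  r1←0xfe
2: · SUBEQ
3: ✓ MOVVC  r0←0x79
4: ✓ CMP  NZCV=0010
5: · SUBLE
6: · ADDEQ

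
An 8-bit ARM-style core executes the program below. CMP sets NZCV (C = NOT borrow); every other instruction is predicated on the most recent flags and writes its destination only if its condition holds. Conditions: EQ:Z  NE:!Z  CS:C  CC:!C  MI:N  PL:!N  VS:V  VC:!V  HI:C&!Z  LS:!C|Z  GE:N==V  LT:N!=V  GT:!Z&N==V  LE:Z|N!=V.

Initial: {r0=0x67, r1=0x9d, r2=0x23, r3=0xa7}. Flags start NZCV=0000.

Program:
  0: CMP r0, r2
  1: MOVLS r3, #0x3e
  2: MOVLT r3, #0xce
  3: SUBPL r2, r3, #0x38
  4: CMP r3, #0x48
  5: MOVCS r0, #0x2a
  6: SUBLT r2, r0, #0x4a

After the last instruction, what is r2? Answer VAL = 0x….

0: ✓ CMP  NZCV=0010
1: · MOVLS
2: · MOVLT
3: ✓ SUBPL  r2←0x6f
4: ✓ CMP  NZCV=0011
5: ✓ MOVCS  r0←0x2a
6: ✓ SUBLT  r2←0xe0

VAL = 0xe0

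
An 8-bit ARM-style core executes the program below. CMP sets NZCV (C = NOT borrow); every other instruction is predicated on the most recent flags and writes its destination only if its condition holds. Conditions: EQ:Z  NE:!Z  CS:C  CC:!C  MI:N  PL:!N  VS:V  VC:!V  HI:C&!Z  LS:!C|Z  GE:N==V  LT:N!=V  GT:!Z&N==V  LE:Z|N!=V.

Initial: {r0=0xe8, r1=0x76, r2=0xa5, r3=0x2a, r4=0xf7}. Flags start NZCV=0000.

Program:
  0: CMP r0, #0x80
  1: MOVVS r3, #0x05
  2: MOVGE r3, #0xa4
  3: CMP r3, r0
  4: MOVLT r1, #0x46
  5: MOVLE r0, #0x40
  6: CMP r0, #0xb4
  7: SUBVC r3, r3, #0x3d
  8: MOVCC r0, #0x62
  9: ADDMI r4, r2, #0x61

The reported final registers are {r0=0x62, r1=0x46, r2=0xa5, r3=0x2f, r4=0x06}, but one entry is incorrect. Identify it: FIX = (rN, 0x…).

0: ✓ CMP  NZCV=0010
1: · MOVVS
2: ✓ MOVGE  r3←0xa4
3: ✓ CMP  NZCV=1000
4: ✓ MOVLT  r1←0x46
5: ✓ MOVLE  r0←0x40
6: ✓ CMP  NZCV=1001
7: · SUBVC
8: ✓ MOVCC  r0←0x62
9: ✓ ADDMI  r4←0x06

FIX = (r3, 0xa4)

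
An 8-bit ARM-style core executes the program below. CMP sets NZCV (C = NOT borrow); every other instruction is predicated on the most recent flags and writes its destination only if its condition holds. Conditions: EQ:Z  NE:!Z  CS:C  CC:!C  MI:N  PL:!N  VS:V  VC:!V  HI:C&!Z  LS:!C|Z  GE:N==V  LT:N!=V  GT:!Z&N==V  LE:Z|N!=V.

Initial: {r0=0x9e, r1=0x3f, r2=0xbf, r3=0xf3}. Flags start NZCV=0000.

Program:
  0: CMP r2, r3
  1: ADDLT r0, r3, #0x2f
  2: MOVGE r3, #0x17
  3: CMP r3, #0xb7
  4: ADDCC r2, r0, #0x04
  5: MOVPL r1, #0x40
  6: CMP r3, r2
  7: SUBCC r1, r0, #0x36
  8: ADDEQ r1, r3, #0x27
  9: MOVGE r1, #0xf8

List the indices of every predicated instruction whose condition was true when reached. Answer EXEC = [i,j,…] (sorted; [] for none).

[0] flags=1000 → (cmp)
[1] flags=1000 LT?T → r0=0x22
[2] flags=1000 GE?F → skip
[3] flags=0010 → (cmp)
[4] flags=0010 CC?F → skip
[5] flags=0010 PL?T → r1=0x40
[6] flags=0010 → (cmp)
[7] flags=0010 CC?F → skip
[8] flags=0010 EQ?F → skip
[9] flags=0010 GE?T → r1=0xf8

EXEC = [1,5,9]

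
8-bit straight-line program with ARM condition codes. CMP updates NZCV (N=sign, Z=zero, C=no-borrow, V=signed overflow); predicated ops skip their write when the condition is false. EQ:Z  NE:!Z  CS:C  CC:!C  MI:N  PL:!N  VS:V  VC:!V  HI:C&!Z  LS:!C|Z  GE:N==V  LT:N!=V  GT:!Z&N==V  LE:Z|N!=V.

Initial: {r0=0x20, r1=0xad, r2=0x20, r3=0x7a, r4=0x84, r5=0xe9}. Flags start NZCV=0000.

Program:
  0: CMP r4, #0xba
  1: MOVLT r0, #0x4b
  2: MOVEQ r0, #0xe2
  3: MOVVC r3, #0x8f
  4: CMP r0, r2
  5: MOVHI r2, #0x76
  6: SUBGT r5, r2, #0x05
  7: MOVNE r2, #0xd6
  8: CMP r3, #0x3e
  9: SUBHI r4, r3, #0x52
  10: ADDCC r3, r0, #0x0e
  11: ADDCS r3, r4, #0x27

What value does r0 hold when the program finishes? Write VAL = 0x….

VAL = 0x4b

0: ✓ CMP  NZCV=1000
1: ✓ MOVLT  r0←0x4b
2: · MOVEQ
3: ✓ MOVVC  r3←0x8f
4: ✓ CMP  NZCV=0010
5: ✓ MOVHI  r2←0x76
6: ✓ SUBGT  r5←0x71
7: ✓ MOVNE  r2←0xd6
8: ✓ CMP  NZCV=0011
9: ✓ SUBHI  r4←0x3d
10: · ADDCC
11: ✓ ADDCS  r3←0x64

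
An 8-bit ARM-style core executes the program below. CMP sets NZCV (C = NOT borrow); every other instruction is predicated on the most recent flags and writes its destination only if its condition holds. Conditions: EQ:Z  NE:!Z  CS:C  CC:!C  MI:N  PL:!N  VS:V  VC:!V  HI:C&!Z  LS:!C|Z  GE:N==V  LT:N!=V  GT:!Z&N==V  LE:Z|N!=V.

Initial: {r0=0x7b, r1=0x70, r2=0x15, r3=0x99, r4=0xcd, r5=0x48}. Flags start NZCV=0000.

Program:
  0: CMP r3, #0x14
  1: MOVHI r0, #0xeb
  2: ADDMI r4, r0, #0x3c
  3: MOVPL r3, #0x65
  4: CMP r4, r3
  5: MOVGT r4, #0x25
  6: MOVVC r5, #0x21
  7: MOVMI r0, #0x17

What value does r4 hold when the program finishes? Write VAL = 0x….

[0] flags=1010 → (cmp)
[1] flags=1010 HI?T → r0=0xeb
[2] flags=1010 MI?T → r4=0x27
[3] flags=1010 PL?F → skip
[4] flags=1001 → (cmp)
[5] flags=1001 GT?T → r4=0x25
[6] flags=1001 VC?F → skip
[7] flags=1001 MI?T → r0=0x17

VAL = 0x25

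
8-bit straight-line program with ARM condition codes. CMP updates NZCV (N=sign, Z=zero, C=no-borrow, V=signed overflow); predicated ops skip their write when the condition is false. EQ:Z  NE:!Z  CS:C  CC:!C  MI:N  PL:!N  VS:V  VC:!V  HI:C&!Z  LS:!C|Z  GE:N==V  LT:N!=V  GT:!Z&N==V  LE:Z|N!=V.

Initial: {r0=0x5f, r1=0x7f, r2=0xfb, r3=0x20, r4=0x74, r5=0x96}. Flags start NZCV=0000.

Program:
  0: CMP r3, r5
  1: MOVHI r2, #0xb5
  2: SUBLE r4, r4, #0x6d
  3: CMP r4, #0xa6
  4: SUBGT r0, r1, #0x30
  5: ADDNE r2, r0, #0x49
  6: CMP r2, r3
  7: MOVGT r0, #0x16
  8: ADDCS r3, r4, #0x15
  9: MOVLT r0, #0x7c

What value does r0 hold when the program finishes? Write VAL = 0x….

VAL = 0x7c

0: ✓ CMP  NZCV=1001
1: · MOVHI
2: · SUBLE
3: ✓ CMP  NZCV=1001
4: ✓ SUBGT  r0←0x4f
5: ✓ ADDNE  r2←0x98
6: ✓ CMP  NZCV=0011
7: · MOVGT
8: ✓ ADDCS  r3←0x89
9: ✓ MOVLT  r0←0x7c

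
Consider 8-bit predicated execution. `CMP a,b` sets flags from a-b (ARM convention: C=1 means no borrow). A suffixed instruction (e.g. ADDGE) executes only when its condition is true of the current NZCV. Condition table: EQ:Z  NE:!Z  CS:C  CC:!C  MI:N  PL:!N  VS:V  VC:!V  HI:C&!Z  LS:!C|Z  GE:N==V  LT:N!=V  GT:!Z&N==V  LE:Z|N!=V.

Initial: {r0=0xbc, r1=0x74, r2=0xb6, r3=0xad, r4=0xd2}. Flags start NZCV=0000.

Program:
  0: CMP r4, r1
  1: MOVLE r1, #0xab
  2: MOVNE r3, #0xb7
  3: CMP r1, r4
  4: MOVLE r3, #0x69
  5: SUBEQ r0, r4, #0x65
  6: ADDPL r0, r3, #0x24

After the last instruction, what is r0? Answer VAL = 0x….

VAL = 0xbc

[0] flags=0011 → (cmp)
[1] flags=0011 LE?T → r1=0xab
[2] flags=0011 NE?T → r3=0xb7
[3] flags=1000 → (cmp)
[4] flags=1000 LE?T → r3=0x69
[5] flags=1000 EQ?F → skip
[6] flags=1000 PL?F → skip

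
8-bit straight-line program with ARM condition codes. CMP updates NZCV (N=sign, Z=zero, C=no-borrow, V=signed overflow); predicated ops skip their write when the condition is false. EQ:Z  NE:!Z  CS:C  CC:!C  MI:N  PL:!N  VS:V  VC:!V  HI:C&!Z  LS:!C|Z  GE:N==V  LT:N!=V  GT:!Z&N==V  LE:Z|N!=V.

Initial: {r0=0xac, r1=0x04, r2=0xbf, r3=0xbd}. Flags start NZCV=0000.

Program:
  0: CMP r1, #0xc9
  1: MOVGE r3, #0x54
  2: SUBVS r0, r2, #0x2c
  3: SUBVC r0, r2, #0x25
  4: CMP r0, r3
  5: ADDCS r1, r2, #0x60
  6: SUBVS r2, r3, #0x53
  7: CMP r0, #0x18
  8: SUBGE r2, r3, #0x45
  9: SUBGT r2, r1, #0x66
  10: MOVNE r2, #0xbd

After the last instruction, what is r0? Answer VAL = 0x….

[0] flags=0000 → (cmp)
[1] flags=0000 GE?T → r3=0x54
[2] flags=0000 VS?F → skip
[3] flags=0000 VC?T → r0=0x9a
[4] flags=0011 → (cmp)
[5] flags=0011 CS?T → r1=0x1f
[6] flags=0011 VS?T → r2=0x01
[7] flags=1010 → (cmp)
[8] flags=1010 GE?F → skip
[9] flags=1010 GT?F → skip
[10] flags=1010 NE?T → r2=0xbd

VAL = 0x9a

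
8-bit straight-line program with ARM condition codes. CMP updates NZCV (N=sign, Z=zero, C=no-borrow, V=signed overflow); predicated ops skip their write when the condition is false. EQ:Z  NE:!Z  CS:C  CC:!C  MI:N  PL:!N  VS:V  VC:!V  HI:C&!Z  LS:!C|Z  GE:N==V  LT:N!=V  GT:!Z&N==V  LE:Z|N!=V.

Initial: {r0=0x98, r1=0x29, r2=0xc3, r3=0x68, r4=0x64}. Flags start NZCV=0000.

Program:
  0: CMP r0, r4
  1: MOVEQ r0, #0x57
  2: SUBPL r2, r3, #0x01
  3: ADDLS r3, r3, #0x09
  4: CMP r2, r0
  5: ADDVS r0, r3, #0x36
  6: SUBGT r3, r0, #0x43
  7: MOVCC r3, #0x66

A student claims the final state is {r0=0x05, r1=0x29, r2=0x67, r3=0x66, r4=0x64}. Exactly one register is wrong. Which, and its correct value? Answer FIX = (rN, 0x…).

0: ✓ CMP  NZCV=0011
1: · MOVEQ
2: ✓ SUBPL  r2←0x67
3: · ADDLS
4: ✓ CMP  NZCV=1001
5: ✓ ADDVS  r0←0x9e
6: ✓ SUBGT  r3←0x5b
7: ✓ MOVCC  r3←0x66

FIX = (r0, 0x9e)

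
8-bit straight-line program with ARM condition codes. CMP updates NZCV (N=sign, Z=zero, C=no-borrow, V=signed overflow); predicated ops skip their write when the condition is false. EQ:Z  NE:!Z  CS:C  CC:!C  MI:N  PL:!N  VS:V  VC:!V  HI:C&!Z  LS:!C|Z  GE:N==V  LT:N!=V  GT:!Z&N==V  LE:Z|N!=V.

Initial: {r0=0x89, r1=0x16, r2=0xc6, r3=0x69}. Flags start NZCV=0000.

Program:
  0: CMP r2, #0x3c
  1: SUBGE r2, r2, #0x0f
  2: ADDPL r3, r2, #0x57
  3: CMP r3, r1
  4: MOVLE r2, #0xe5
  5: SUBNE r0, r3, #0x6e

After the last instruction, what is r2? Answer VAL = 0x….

[0] flags=1010 → (cmp)
[1] flags=1010 GE?F → skip
[2] flags=1010 PL?F → skip
[3] flags=0010 → (cmp)
[4] flags=0010 LE?F → skip
[5] flags=0010 NE?T → r0=0xfb

VAL = 0xc6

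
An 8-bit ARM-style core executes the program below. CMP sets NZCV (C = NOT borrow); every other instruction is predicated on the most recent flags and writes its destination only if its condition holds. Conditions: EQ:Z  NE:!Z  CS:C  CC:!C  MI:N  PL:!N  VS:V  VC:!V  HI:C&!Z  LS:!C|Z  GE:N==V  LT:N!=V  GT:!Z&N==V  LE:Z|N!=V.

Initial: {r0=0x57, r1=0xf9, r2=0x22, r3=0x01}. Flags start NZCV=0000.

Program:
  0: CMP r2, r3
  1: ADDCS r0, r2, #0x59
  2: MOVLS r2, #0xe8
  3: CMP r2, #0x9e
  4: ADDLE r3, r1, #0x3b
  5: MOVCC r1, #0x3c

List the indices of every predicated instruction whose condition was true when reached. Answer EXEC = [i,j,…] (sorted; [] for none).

EXEC = [1,5]

[0] flags=0010 → (cmp)
[1] flags=0010 CS?T → r0=0x7b
[2] flags=0010 LS?F → skip
[3] flags=1001 → (cmp)
[4] flags=1001 LE?F → skip
[5] flags=1001 CC?T → r1=0x3c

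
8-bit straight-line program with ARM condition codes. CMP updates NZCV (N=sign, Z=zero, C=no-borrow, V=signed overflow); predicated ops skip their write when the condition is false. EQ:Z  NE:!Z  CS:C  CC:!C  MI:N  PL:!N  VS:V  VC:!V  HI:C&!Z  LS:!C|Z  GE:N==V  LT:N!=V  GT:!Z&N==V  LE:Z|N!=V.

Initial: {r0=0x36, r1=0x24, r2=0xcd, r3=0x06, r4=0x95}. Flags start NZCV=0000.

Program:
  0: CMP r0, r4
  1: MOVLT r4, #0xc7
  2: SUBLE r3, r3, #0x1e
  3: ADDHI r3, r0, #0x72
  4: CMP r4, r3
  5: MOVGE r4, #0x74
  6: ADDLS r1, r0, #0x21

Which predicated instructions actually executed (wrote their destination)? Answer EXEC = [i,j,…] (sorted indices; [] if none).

0: ✓ CMP  NZCV=1001
1: · MOVLT
2: · SUBLE
3: · ADDHI
4: ✓ CMP  NZCV=1010
5: · MOVGE
6: · ADDLS

EXEC = []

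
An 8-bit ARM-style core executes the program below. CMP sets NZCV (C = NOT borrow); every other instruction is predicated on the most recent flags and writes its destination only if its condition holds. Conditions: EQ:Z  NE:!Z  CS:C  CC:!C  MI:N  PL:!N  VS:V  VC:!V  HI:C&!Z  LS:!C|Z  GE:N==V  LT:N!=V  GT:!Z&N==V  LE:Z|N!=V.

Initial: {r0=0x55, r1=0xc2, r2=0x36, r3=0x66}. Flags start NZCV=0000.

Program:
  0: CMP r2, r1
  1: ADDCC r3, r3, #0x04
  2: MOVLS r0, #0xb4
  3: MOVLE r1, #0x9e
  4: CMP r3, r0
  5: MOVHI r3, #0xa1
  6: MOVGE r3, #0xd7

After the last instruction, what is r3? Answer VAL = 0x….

VAL = 0xd7

0: ✓ CMP  NZCV=0000
1: ✓ ADDCC  r3←0x6a
2: ✓ MOVLS  r0←0xb4
3: · MOVLE
4: ✓ CMP  NZCV=1001
5: · MOVHI
6: ✓ MOVGE  r3←0xd7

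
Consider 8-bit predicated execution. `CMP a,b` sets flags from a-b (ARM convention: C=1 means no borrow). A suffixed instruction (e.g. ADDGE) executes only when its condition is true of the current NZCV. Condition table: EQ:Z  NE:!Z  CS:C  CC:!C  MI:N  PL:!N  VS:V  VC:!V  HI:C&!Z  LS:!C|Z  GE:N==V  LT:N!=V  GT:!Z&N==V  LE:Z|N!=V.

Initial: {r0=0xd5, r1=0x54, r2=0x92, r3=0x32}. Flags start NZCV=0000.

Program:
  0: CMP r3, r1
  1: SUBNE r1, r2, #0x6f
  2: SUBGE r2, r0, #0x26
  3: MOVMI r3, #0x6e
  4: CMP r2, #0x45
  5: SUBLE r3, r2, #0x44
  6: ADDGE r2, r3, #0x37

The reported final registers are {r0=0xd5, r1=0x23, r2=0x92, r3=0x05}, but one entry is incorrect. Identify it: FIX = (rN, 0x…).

[0] flags=1000 → (cmp)
[1] flags=1000 NE?T → r1=0x23
[2] flags=1000 GE?F → skip
[3] flags=1000 MI?T → r3=0x6e
[4] flags=0011 → (cmp)
[5] flags=0011 LE?T → r3=0x4e
[6] flags=0011 GE?F → skip

FIX = (r3, 0x4e)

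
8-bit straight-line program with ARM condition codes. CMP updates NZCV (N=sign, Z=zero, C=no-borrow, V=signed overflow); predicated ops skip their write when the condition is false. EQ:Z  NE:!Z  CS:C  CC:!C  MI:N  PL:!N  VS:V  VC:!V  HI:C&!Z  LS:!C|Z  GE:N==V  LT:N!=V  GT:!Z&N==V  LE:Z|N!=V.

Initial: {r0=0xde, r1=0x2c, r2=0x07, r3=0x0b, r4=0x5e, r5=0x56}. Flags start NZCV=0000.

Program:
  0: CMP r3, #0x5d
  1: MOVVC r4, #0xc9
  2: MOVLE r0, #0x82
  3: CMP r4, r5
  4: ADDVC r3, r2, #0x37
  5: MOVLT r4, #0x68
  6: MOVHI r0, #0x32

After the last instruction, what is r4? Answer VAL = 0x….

VAL = 0x68

0: ✓ CMP  NZCV=1000
1: ✓ MOVVC  r4←0xc9
2: ✓ MOVLE  r0←0x82
3: ✓ CMP  NZCV=0011
4: · ADDVC
5: ✓ MOVLT  r4←0x68
6: ✓ MOVHI  r0←0x32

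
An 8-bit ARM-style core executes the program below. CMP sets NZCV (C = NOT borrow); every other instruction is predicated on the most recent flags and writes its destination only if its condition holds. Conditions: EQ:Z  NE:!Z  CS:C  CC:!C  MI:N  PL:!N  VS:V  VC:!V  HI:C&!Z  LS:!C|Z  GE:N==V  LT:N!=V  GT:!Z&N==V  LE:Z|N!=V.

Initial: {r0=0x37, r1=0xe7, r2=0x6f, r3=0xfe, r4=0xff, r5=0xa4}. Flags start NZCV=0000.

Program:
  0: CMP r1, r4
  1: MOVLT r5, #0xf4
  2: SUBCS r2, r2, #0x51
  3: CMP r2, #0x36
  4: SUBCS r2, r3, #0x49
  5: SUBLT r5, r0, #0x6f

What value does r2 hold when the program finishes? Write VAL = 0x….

VAL = 0xb5

[0] flags=1000 → (cmp)
[1] flags=1000 LT?T → r5=0xf4
[2] flags=1000 CS?F → skip
[3] flags=0010 → (cmp)
[4] flags=0010 CS?T → r2=0xb5
[5] flags=0010 LT?F → skip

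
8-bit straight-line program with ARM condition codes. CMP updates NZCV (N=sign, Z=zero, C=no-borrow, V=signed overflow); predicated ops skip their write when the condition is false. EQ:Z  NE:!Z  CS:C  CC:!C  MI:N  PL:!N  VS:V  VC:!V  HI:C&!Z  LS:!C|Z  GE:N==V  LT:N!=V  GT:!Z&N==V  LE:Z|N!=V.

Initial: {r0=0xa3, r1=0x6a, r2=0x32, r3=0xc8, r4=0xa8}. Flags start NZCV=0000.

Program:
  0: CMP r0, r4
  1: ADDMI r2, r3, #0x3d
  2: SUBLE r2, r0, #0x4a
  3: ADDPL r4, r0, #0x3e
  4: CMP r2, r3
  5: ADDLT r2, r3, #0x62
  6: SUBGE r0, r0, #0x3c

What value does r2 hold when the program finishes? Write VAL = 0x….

VAL = 0x59

0: ✓ CMP  NZCV=1000
1: ✓ ADDMI  r2←0x05
2: ✓ SUBLE  r2←0x59
3: · ADDPL
4: ✓ CMP  NZCV=1001
5: · ADDLT
6: ✓ SUBGE  r0←0x67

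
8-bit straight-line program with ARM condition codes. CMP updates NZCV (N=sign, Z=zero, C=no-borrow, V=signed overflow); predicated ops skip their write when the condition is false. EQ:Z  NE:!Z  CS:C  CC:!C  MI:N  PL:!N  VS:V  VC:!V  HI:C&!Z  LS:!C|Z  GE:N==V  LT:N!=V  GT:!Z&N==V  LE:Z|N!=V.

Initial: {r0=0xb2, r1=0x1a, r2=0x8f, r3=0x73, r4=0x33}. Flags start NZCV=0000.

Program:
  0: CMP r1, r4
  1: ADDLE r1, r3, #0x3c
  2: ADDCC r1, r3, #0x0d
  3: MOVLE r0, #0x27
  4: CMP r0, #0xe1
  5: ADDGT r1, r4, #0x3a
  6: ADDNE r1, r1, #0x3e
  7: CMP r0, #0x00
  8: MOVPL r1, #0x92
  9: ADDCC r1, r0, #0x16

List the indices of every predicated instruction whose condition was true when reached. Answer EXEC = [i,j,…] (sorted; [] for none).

EXEC = [1,2,3,5,6,8]

0: ✓ CMP  NZCV=1000
1: ✓ ADDLE  r1←0xaf
2: ✓ ADDCC  r1←0x80
3: ✓ MOVLE  r0←0x27
4: ✓ CMP  NZCV=0000
5: ✓ ADDGT  r1←0x6d
6: ✓ ADDNE  r1←0xab
7: ✓ CMP  NZCV=0010
8: ✓ MOVPL  r1←0x92
9: · ADDCC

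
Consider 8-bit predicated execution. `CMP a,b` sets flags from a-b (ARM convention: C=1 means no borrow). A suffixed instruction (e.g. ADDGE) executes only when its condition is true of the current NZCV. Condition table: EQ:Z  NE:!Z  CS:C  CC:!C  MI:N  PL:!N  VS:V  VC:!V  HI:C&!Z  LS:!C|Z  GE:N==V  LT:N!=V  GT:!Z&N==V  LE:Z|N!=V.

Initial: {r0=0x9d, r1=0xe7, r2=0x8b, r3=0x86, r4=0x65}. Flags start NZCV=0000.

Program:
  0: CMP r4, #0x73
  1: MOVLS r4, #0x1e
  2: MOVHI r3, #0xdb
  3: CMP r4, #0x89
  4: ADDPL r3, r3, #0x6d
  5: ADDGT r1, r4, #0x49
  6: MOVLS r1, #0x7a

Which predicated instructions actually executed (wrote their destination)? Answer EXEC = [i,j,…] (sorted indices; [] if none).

EXEC = [1,5,6]

0: ✓ CMP  NZCV=1000
1: ✓ MOVLS  r4←0x1e
2: · MOVHI
3: ✓ CMP  NZCV=1001
4: · ADDPL
5: ✓ ADDGT  r1←0x67
6: ✓ MOVLS  r1←0x7a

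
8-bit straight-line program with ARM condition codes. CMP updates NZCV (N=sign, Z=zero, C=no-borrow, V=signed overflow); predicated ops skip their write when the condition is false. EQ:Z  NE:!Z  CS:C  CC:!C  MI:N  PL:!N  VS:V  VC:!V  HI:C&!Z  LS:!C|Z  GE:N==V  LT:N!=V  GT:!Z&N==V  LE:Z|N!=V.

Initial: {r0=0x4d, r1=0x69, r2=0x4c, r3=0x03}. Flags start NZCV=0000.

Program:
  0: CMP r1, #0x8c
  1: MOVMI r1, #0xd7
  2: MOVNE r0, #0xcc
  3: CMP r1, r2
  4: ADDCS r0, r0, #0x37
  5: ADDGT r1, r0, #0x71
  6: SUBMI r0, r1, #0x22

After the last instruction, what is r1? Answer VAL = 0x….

0: ✓ CMP  NZCV=1001
1: ✓ MOVMI  r1←0xd7
2: ✓ MOVNE  r0←0xcc
3: ✓ CMP  NZCV=1010
4: ✓ ADDCS  r0←0x03
5: · ADDGT
6: ✓ SUBMI  r0←0xb5

VAL = 0xd7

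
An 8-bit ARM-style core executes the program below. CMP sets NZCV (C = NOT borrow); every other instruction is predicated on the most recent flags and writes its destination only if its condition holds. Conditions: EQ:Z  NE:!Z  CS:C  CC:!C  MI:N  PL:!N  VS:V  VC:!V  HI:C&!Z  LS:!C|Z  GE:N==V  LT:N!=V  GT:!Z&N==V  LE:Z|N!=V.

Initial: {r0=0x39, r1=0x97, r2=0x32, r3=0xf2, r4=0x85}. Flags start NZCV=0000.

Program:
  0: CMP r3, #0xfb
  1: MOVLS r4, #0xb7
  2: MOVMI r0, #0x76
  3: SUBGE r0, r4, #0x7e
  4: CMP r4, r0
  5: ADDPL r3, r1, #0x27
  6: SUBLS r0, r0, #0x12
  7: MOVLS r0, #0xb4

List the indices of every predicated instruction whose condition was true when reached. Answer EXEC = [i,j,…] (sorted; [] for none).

EXEC = [1,2,5]

0: ✓ CMP  NZCV=1000
1: ✓ MOVLS  r4←0xb7
2: ✓ MOVMI  r0←0x76
3: · SUBGE
4: ✓ CMP  NZCV=0011
5: ✓ ADDPL  r3←0xbe
6: · SUBLS
7: · MOVLS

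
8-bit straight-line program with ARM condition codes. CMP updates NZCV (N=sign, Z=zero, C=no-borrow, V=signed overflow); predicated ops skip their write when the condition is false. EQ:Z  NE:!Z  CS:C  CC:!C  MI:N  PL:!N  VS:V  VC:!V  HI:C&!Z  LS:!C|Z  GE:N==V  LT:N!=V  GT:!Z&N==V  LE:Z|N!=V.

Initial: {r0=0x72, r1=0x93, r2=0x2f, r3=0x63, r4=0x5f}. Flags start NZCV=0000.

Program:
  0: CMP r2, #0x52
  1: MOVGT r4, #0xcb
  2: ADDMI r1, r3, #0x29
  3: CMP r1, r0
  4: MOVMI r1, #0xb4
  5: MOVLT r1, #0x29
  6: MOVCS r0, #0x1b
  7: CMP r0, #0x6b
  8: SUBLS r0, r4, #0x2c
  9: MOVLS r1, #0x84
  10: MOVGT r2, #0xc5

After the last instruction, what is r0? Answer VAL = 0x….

0: ✓ CMP  NZCV=1000
1: · MOVGT
2: ✓ ADDMI  r1←0x8c
3: ✓ CMP  NZCV=0011
4: · MOVMI
5: ✓ MOVLT  r1←0x29
6: ✓ MOVCS  r0←0x1b
7: ✓ CMP  NZCV=1000
8: ✓ SUBLS  r0←0x33
9: ✓ MOVLS  r1←0x84
10: · MOVGT

VAL = 0x33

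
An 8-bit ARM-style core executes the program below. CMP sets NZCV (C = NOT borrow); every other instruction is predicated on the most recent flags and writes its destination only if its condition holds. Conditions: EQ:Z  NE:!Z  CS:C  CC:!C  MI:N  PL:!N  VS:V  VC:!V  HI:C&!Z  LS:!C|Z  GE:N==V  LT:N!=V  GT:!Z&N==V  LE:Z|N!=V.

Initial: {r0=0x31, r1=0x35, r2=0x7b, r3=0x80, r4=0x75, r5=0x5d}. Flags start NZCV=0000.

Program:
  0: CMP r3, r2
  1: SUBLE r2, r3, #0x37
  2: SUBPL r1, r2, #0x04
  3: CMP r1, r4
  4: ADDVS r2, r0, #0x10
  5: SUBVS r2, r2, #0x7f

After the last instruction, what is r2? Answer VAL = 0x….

VAL = 0x49

0: ✓ CMP  NZCV=0011
1: ✓ SUBLE  r2←0x49
2: ✓ SUBPL  r1←0x45
3: ✓ CMP  NZCV=1000
4: · ADDVS
5: · SUBVS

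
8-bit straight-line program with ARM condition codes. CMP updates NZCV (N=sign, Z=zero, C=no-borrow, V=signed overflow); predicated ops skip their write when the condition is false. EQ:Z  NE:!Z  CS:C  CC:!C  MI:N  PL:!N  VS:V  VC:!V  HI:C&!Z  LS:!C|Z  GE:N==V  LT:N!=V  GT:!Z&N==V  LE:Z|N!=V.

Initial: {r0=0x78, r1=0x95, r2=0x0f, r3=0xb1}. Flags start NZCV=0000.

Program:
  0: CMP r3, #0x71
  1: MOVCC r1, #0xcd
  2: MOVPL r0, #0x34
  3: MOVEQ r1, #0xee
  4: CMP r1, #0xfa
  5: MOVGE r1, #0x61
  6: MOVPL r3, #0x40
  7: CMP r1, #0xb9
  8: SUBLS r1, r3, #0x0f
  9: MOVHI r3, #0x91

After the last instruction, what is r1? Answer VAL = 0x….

0: ✓ CMP  NZCV=0011
1: · MOVCC
2: ✓ MOVPL  r0←0x34
3: · MOVEQ
4: ✓ CMP  NZCV=1000
5: · MOVGE
6: · MOVPL
7: ✓ CMP  NZCV=1000
8: ✓ SUBLS  r1←0xa2
9: · MOVHI

VAL = 0xa2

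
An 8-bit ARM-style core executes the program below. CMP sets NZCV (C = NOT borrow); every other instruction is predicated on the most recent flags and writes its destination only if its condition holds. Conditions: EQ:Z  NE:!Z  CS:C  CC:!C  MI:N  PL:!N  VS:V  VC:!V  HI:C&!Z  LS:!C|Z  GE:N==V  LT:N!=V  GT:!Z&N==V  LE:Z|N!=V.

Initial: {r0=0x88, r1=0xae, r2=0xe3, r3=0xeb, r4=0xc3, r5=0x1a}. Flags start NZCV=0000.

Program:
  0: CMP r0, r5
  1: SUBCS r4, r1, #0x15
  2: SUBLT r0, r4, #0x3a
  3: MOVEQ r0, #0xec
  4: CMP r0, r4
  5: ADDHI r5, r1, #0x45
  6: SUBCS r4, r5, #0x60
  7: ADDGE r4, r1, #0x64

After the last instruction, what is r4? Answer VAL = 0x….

0: ✓ CMP  NZCV=0011
1: ✓ SUBCS  r4←0x99
2: ✓ SUBLT  r0←0x5f
3: · MOVEQ
4: ✓ CMP  NZCV=1001
5: · ADDHI
6: · SUBCS
7: ✓ ADDGE  r4←0x12

VAL = 0x12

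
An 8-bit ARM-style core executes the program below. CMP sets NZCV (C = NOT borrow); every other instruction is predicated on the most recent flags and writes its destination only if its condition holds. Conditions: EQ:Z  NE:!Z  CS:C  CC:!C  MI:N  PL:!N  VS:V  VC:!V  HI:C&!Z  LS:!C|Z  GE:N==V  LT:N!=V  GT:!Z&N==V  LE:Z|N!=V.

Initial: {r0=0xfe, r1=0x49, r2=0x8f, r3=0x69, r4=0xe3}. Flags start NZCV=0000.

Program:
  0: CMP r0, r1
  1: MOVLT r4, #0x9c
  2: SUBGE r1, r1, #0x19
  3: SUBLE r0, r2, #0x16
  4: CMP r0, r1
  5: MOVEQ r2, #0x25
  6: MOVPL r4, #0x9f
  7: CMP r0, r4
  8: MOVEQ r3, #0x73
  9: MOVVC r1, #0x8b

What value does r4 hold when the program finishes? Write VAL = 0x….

VAL = 0x9f

[0] flags=1010 → (cmp)
[1] flags=1010 LT?T → r4=0x9c
[2] flags=1010 GE?F → skip
[3] flags=1010 LE?T → r0=0x79
[4] flags=0010 → (cmp)
[5] flags=0010 EQ?F → skip
[6] flags=0010 PL?T → r4=0x9f
[7] flags=1001 → (cmp)
[8] flags=1001 EQ?F → skip
[9] flags=1001 VC?F → skip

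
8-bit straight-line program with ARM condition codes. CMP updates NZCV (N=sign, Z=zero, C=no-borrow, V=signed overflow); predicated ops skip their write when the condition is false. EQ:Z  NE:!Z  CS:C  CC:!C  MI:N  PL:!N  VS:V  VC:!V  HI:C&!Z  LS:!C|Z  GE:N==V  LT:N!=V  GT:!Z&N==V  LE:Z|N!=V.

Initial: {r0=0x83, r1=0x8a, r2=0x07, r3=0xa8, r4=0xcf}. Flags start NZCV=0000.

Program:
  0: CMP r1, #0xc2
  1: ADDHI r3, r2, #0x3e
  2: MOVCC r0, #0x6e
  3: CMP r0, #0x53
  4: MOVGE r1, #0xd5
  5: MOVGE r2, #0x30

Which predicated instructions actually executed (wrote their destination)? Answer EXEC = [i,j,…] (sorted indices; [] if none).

EXEC = [2,4,5]

[0] flags=1000 → (cmp)
[1] flags=1000 HI?F → skip
[2] flags=1000 CC?T → r0=0x6e
[3] flags=0010 → (cmp)
[4] flags=0010 GE?T → r1=0xd5
[5] flags=0010 GE?T → r2=0x30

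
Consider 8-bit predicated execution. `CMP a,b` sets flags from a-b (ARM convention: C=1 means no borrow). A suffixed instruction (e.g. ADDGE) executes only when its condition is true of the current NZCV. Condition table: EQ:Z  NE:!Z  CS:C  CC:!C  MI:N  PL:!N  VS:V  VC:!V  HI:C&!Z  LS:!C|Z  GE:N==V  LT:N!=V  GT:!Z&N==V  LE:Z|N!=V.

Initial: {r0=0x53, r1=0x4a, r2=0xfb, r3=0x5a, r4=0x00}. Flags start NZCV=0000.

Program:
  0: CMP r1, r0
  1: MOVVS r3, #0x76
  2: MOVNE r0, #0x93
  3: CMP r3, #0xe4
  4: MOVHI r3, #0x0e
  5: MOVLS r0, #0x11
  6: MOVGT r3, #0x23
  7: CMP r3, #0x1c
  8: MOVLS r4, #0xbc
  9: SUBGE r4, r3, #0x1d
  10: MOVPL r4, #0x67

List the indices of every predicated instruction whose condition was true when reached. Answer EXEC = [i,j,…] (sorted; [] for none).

[0] flags=1000 → (cmp)
[1] flags=1000 VS?F → skip
[2] flags=1000 NE?T → r0=0x93
[3] flags=0000 → (cmp)
[4] flags=0000 HI?F → skip
[5] flags=0000 LS?T → r0=0x11
[6] flags=0000 GT?T → r3=0x23
[7] flags=0010 → (cmp)
[8] flags=0010 LS?F → skip
[9] flags=0010 GE?T → r4=0x06
[10] flags=0010 PL?T → r4=0x67

EXEC = [2,5,6,9,10]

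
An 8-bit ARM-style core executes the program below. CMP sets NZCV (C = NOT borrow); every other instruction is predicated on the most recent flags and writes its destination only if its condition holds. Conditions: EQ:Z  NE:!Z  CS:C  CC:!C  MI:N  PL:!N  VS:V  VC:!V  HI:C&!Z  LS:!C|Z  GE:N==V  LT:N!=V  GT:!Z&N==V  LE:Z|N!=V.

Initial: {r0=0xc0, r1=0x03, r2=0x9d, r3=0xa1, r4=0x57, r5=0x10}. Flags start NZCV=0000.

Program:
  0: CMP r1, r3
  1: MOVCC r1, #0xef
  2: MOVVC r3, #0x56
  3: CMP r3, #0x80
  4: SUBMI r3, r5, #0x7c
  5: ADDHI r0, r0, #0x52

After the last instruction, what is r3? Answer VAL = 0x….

VAL = 0x94

[0] flags=0000 → (cmp)
[1] flags=0000 CC?T → r1=0xef
[2] flags=0000 VC?T → r3=0x56
[3] flags=1001 → (cmp)
[4] flags=1001 MI?T → r3=0x94
[5] flags=1001 HI?F → skip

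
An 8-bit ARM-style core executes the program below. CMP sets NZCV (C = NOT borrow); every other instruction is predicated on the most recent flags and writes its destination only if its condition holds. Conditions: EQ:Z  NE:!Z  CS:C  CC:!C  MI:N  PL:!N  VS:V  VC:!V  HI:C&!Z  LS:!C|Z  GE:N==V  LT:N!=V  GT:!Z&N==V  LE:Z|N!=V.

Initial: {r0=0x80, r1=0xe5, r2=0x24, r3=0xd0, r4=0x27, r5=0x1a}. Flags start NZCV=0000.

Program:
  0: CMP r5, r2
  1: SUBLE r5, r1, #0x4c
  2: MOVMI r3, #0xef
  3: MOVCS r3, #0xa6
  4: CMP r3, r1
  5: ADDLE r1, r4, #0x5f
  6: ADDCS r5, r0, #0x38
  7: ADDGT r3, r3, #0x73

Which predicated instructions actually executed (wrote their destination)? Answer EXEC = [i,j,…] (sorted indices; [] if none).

EXEC = [1,2,6,7]

0: ✓ CMP  NZCV=1000
1: ✓ SUBLE  r5←0x99
2: ✓ MOVMI  r3←0xef
3: · MOVCS
4: ✓ CMP  NZCV=0010
5: · ADDLE
6: ✓ ADDCS  r5←0xb8
7: ✓ ADDGT  r3←0x62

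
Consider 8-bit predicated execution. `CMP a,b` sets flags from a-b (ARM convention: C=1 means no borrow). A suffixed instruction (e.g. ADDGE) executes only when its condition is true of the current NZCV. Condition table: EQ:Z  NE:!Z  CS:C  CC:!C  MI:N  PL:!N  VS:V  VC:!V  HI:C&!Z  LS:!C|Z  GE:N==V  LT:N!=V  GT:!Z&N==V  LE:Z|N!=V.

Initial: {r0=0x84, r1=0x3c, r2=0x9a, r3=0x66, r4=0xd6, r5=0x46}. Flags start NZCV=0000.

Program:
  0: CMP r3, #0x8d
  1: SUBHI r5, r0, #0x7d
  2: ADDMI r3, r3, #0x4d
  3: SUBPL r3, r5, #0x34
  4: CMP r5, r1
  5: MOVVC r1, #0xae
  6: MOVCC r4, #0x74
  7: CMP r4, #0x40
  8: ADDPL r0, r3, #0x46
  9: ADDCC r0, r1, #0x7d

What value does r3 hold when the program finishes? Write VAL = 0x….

[0] flags=1001 → (cmp)
[1] flags=1001 HI?F → skip
[2] flags=1001 MI?T → r3=0xb3
[3] flags=1001 PL?F → skip
[4] flags=0010 → (cmp)
[5] flags=0010 VC?T → r1=0xae
[6] flags=0010 CC?F → skip
[7] flags=1010 → (cmp)
[8] flags=1010 PL?F → skip
[9] flags=1010 CC?F → skip

VAL = 0xb3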